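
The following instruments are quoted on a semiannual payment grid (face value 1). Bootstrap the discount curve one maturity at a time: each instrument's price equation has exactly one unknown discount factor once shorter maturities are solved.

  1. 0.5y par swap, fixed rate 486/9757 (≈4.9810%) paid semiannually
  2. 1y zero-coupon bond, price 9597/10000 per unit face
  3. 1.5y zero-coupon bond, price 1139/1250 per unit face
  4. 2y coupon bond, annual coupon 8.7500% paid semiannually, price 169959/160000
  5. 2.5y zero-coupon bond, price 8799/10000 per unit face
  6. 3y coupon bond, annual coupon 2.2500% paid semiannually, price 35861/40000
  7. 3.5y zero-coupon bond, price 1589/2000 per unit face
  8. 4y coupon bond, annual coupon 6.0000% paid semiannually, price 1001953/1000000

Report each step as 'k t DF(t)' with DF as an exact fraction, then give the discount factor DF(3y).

step 1 [0.5y] swap r/2=243/9757: DF=(1 − 243/9757·(0))/(1+243/9757) = 9757/10000 ≈ 0.975700
step 2 [1y] zero: DF = P = 9597/10000 ≈ 0.959700
step 3 [1.5y] zero: DF = P = 1139/1250 ≈ 0.911200
step 4 [2y] bond c/2=7/160: DF=(169959/160000 − 7/160·(0.975700+0.959700+0.911200))/(1+7/160) = 1123/1250 ≈ 0.898400
step 5 [2.5y] zero: DF = P = 8799/10000 ≈ 0.879900
step 6 [3y] bond c/2=9/800: DF=(35861/40000 − 9/800·(0.975700+0.959700+0.911200+0.898400+0.879900))/(1+9/800) = 8351/10000 ≈ 0.835100
step 7 [3.5y] zero: DF = P = 1589/2000 ≈ 0.794500
step 8 [4y] bond c/2=3/100: DF=(1001953/1000000 − 3/100·(0.975700+0.959700+0.911200+0.898400+0.879900+0.835100+0.794500))/(1+3/100) = 3953/5000 ≈ 0.790600

1 1/2 9757/10000
2 1 9597/10000
3 3/2 1139/1250
4 2 1123/1250
5 5/2 8799/10000
6 3 8351/10000
7 7/2 1589/2000
8 4 3953/5000
DF(3y) = 8351/10000 ≈ 0.835100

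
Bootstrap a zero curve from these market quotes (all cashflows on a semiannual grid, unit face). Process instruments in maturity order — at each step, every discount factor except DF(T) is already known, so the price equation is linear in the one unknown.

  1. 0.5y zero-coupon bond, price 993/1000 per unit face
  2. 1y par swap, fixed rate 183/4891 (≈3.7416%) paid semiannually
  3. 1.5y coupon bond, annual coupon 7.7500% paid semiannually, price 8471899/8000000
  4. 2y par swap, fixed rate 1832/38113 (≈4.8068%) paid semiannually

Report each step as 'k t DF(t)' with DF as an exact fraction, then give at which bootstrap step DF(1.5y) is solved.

step 1 [0.5y] zero: DF = P = 993/1000 ≈ 0.993000
step 2 [1y] swap r/2=183/9782: DF=(1 − 183/9782·(0.993000))/(1+183/9782) = 4817/5000 ≈ 0.963400
step 3 [1.5y] bond c/2=31/800: DF=(8471899/8000000 − 31/800·(0.993000+0.963400))/(1+31/800) = 1893/2000 ≈ 0.946500
step 4 [2y] swap r/2=916/38113: DF=(1 − 916/38113·(0.993000+0.963400+0.946500))/(1+916/38113) = 2271/2500 ≈ 0.908400

1 1/2 993/1000
2 1 4817/5000
3 3/2 1893/2000
4 2 2271/2500
DF(1.5y) is solved at step 3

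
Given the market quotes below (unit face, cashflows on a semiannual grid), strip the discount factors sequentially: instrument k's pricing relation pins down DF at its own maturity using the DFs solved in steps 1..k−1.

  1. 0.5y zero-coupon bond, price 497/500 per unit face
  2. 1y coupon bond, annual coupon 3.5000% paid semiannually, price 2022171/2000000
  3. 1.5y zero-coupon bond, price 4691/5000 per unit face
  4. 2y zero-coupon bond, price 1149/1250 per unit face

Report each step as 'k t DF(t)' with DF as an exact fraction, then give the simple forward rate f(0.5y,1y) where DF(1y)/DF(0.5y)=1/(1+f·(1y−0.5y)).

step 1 [0.5y] zero: DF = P = 497/500 ≈ 0.994000
step 2 [1y] bond c/2=7/400: DF=(2022171/2000000 − 7/400·(0.994000))/(1+7/400) = 4883/5000 ≈ 0.976600
step 3 [1.5y] zero: DF = P = 4691/5000 ≈ 0.938200
step 4 [2y] zero: DF = P = 1149/1250 ≈ 0.919200

1 1/2 497/500
2 1 4883/5000
3 3/2 4691/5000
4 2 1149/1250
f(0.5y,1y) = ((497/500)/(4883/5000) − 1)/(1/2) = 174/4883 ≈ 3.5634%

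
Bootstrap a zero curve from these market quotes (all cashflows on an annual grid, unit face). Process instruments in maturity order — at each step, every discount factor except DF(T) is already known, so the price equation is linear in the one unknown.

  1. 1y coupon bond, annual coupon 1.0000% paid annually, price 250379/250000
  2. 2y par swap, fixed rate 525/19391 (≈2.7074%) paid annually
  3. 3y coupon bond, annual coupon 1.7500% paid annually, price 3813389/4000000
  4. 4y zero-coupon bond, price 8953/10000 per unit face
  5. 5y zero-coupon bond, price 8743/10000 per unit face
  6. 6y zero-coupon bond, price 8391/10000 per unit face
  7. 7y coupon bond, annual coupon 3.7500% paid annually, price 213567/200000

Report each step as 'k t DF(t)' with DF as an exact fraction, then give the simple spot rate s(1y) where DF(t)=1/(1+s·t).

1 1 2479/2500
2 2 379/400
3 3 2259/2500
4 4 8953/10000
5 5 8743/10000
6 6 8391/10000
7 7 4161/5000
s(1y) = (1/(2479/2500) − 1)/(1) = 21/2479 ≈ 0.8471%

step 1 [1y] bond c/1=1/100: DF=(250379/250000 − 1/100·(0))/(1+1/100) = 2479/2500 ≈ 0.991600
step 2 [2y] swap r/1=525/19391: DF=(1 − 525/19391·(0.991600))/(1+525/19391) = 379/400 ≈ 0.947500
step 3 [3y] bond c/1=7/400: DF=(3813389/4000000 − 7/400·(0.991600+0.947500))/(1+7/400) = 2259/2500 ≈ 0.903600
step 4 [4y] zero: DF = P = 8953/10000 ≈ 0.895300
step 5 [5y] zero: DF = P = 8743/10000 ≈ 0.874300
step 6 [6y] zero: DF = P = 8391/10000 ≈ 0.839100
step 7 [7y] bond c/1=3/80: DF=(213567/200000 − 3/80·(0.991600+0.947500+0.903600+0.895300+0.874300+0.839100))/(1+3/80) = 4161/5000 ≈ 0.832200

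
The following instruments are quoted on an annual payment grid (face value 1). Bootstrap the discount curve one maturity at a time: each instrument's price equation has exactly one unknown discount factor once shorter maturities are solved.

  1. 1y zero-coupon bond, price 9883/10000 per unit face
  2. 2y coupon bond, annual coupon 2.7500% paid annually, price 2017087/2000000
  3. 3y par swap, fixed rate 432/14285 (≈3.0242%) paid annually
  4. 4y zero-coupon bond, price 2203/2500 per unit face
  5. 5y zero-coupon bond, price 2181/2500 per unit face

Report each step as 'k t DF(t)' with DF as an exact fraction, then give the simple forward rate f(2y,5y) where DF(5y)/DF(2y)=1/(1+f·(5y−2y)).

1 1 9883/10000
2 2 9551/10000
3 3 571/625
4 4 2203/2500
5 5 2181/2500
f(2y,5y) = ((9551/10000)/(2181/2500) − 1)/(3) = 827/26172 ≈ 3.1599%

step 1 [1y] zero: DF = P = 9883/10000 ≈ 0.988300
step 2 [2y] bond c/1=11/400: DF=(2017087/2000000 − 11/400·(0.988300))/(1+11/400) = 9551/10000 ≈ 0.955100
step 3 [3y] swap r/1=432/14285: DF=(1 − 432/14285·(0.988300+0.955100))/(1+432/14285) = 571/625 ≈ 0.913600
step 4 [4y] zero: DF = P = 2203/2500 ≈ 0.881200
step 5 [5y] zero: DF = P = 2181/2500 ≈ 0.872400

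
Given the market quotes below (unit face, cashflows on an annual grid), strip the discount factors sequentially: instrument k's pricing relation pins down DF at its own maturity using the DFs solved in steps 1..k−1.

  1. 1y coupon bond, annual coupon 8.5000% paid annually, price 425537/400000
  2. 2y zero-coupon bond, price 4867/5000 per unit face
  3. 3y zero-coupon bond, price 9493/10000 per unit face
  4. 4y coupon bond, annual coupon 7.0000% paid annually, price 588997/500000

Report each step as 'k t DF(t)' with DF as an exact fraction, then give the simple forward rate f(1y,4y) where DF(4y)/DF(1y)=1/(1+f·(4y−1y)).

step 1 [1y] bond c/1=17/200: DF=(425537/400000 − 17/200·(0))/(1+17/200) = 1961/2000 ≈ 0.980500
step 2 [2y] zero: DF = P = 4867/5000 ≈ 0.973400
step 3 [3y] zero: DF = P = 9493/10000 ≈ 0.949300
step 4 [4y] bond c/1=7/100: DF=(588997/500000 − 7/100·(0.980500+0.973400+0.949300))/(1+7/100) = 911/1000 ≈ 0.911000

1 1 1961/2000
2 2 4867/5000
3 3 9493/10000
4 4 911/1000
f(1y,4y) = ((1961/2000)/(911/1000) − 1)/(3) = 139/5466 ≈ 2.5430%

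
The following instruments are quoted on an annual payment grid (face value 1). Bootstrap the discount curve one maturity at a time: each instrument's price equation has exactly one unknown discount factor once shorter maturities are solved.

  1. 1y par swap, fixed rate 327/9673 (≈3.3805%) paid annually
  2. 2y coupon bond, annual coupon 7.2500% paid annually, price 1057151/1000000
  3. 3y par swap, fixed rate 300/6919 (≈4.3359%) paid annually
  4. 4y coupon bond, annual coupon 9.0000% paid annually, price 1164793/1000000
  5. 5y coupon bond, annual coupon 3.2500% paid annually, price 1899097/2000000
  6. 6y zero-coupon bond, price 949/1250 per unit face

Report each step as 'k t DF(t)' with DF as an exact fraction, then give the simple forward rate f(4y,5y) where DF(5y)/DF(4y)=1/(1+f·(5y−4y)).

step 1 [1y] swap r/1=327/9673: DF=(1 − 327/9673·(0))/(1+327/9673) = 9673/10000 ≈ 0.967300
step 2 [2y] bond c/1=29/400: DF=(1057151/1000000 − 29/400·(0.967300))/(1+29/400) = 9203/10000 ≈ 0.920300
step 3 [3y] swap r/1=300/6919: DF=(1 − 300/6919·(0.967300+0.920300))/(1+300/6919) = 22/25 ≈ 0.880000
step 4 [4y] bond c/1=9/100: DF=(1164793/1000000 − 9/100·(0.967300+0.920300+0.880000))/(1+9/100) = 8401/10000 ≈ 0.840100
step 5 [5y] bond c/1=13/400: DF=(1899097/2000000 − 13/400·(0.967300+0.920300+0.880000+0.840100))/(1+13/400) = 8061/10000 ≈ 0.806100
step 6 [6y] zero: DF = P = 949/1250 ≈ 0.759200

1 1 9673/10000
2 2 9203/10000
3 3 22/25
4 4 8401/10000
5 5 8061/10000
6 6 949/1250
f(4y,5y) = ((8401/10000)/(8061/10000) − 1)/(1) = 340/8061 ≈ 4.2178%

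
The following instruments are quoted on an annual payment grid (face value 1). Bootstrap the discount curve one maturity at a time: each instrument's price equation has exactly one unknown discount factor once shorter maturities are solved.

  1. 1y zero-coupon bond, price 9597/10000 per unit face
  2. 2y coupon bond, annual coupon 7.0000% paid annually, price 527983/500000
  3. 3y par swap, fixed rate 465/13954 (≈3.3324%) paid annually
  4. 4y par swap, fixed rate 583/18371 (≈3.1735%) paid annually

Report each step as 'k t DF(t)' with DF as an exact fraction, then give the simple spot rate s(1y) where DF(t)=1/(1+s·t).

1 1 9597/10000
2 2 9241/10000
3 3 907/1000
4 4 4417/5000
s(1y) = (1/(9597/10000) − 1)/(1) = 403/9597 ≈ 4.1992%

step 1 [1y] zero: DF = P = 9597/10000 ≈ 0.959700
step 2 [2y] bond c/1=7/100: DF=(527983/500000 − 7/100·(0.959700))/(1+7/100) = 9241/10000 ≈ 0.924100
step 3 [3y] swap r/1=465/13954: DF=(1 − 465/13954·(0.959700+0.924100))/(1+465/13954) = 907/1000 ≈ 0.907000
step 4 [4y] swap r/1=583/18371: DF=(1 − 583/18371·(0.959700+0.924100+0.907000))/(1+583/18371) = 4417/5000 ≈ 0.883400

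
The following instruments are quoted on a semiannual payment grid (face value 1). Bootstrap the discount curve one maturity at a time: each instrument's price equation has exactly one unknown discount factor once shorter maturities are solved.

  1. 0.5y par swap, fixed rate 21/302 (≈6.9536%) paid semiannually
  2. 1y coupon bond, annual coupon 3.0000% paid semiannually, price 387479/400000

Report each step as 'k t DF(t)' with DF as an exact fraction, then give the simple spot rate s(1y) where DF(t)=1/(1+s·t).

1 1/2 604/625
2 1 9401/10000
s(1y) = (1/(9401/10000) − 1)/(1) = 599/9401 ≈ 6.3717%

step 1 [0.5y] swap r/2=21/604: DF=(1 − 21/604·(0))/(1+21/604) = 604/625 ≈ 0.966400
step 2 [1y] bond c/2=3/200: DF=(387479/400000 − 3/200·(0.966400))/(1+3/200) = 9401/10000 ≈ 0.940100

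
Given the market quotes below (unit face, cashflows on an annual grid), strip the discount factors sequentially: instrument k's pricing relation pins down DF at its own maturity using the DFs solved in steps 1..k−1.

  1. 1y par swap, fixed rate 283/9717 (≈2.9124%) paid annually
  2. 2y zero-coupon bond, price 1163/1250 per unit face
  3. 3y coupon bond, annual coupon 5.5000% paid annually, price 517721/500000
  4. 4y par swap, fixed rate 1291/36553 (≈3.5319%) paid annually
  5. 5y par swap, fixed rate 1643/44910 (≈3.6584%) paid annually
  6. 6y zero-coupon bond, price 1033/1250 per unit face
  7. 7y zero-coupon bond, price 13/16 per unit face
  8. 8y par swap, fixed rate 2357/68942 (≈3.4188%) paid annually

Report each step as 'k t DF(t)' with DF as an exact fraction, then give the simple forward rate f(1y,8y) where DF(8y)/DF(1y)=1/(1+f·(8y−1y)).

1 1 9717/10000
2 2 1163/1250
3 3 8823/10000
4 4 8709/10000
5 5 8357/10000
6 6 1033/1250
7 7 13/16
8 8 7643/10000
f(1y,8y) = ((9717/10000)/(7643/10000) − 1)/(7) = 2074/53501 ≈ 3.8766%

step 1 [1y] swap r/1=283/9717: DF=(1 − 283/9717·(0))/(1+283/9717) = 9717/10000 ≈ 0.971700
step 2 [2y] zero: DF = P = 1163/1250 ≈ 0.930400
step 3 [3y] bond c/1=11/200: DF=(517721/500000 − 11/200·(0.971700+0.930400))/(1+11/200) = 8823/10000 ≈ 0.882300
step 4 [4y] swap r/1=1291/36553: DF=(1 − 1291/36553·(0.971700+0.930400+0.882300))/(1+1291/36553) = 8709/10000 ≈ 0.870900
step 5 [5y] swap r/1=1643/44910: DF=(1 − 1643/44910·(0.971700+0.930400+0.882300+0.870900))/(1+1643/44910) = 8357/10000 ≈ 0.835700
step 6 [6y] zero: DF = P = 1033/1250 ≈ 0.826400
step 7 [7y] zero: DF = P = 13/16 ≈ 0.812500
step 8 [8y] swap r/1=2357/68942: DF=(1 − 2357/68942·(0.971700+0.930400+0.882300+0.870900+0.835700+0.826400+0.812500))/(1+2357/68942) = 7643/10000 ≈ 0.764300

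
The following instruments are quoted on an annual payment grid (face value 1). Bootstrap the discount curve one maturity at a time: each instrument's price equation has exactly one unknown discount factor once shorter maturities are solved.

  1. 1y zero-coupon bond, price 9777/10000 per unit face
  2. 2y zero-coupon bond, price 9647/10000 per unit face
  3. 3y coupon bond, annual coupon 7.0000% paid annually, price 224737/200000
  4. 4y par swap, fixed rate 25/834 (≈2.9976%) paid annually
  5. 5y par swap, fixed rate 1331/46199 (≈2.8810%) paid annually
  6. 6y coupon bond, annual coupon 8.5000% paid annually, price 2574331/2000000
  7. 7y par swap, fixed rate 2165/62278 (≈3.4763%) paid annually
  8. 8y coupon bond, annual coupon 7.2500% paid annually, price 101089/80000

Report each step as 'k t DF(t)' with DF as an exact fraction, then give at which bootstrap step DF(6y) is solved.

step 1 [1y] zero: DF = P = 9777/10000 ≈ 0.977700
step 2 [2y] zero: DF = P = 9647/10000 ≈ 0.964700
step 3 [3y] bond c/1=7/100: DF=(224737/200000 − 7/100·(0.977700+0.964700))/(1+7/100) = 9231/10000 ≈ 0.923100
step 4 [4y] swap r/1=25/834: DF=(1 − 25/834·(0.977700+0.964700+0.923100))/(1+25/834) = 71/80 ≈ 0.887500
step 5 [5y] swap r/1=1331/46199: DF=(1 − 1331/46199·(0.977700+0.964700+0.923100+0.887500))/(1+1331/46199) = 8669/10000 ≈ 0.866900
step 6 [6y] bond c/1=17/200: DF=(2574331/2000000 − 17/200·(0.977700+0.964700+0.923100+0.887500+0.866900))/(1+17/200) = 2061/2500 ≈ 0.824400
step 7 [7y] swap r/1=2165/62278: DF=(1 − 2165/62278·(0.977700+0.964700+0.923100+0.887500+0.866900+0.824400))/(1+2165/62278) = 1567/2000 ≈ 0.783500
step 8 [8y] bond c/1=29/400: DF=(101089/80000 − 29/400·(0.977700+0.964700+0.923100+0.887500+0.866900+0.824400+0.783500))/(1+29/400) = 1893/2500 ≈ 0.757200

1 1 9777/10000
2 2 9647/10000
3 3 9231/10000
4 4 71/80
5 5 8669/10000
6 6 2061/2500
7 7 1567/2000
8 8 1893/2500
DF(6y) is solved at step 6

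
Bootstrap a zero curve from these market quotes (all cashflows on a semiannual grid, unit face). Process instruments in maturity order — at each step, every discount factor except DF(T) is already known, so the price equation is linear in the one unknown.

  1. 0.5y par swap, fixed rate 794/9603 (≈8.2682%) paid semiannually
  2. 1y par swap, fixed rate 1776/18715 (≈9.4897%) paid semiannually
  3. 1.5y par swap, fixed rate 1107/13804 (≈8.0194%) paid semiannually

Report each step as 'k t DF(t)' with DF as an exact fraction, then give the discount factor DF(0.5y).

1 1/2 9603/10000
2 1 1139/1250
3 3/2 8893/10000
DF(0.5y) = 9603/10000 ≈ 0.960300

step 1 [0.5y] swap r/2=397/9603: DF=(1 − 397/9603·(0))/(1+397/9603) = 9603/10000 ≈ 0.960300
step 2 [1y] swap r/2=888/18715: DF=(1 − 888/18715·(0.960300))/(1+888/18715) = 1139/1250 ≈ 0.911200
step 3 [1.5y] swap r/2=1107/27608: DF=(1 − 1107/27608·(0.960300+0.911200))/(1+1107/27608) = 8893/10000 ≈ 0.889300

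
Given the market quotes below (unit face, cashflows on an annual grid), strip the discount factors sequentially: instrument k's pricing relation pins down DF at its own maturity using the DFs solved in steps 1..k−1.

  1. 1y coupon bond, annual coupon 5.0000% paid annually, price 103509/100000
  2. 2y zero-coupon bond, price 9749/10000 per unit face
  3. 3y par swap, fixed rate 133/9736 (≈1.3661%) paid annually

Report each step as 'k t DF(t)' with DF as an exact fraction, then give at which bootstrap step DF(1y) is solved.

step 1 [1y] bond c/1=1/20: DF=(103509/100000 − 1/20·(0))/(1+1/20) = 4929/5000 ≈ 0.985800
step 2 [2y] zero: DF = P = 9749/10000 ≈ 0.974900
step 3 [3y] swap r/1=133/9736: DF=(1 − 133/9736·(0.985800+0.974900))/(1+133/9736) = 9601/10000 ≈ 0.960100

1 1 4929/5000
2 2 9749/10000
3 3 9601/10000
DF(1y) is solved at step 1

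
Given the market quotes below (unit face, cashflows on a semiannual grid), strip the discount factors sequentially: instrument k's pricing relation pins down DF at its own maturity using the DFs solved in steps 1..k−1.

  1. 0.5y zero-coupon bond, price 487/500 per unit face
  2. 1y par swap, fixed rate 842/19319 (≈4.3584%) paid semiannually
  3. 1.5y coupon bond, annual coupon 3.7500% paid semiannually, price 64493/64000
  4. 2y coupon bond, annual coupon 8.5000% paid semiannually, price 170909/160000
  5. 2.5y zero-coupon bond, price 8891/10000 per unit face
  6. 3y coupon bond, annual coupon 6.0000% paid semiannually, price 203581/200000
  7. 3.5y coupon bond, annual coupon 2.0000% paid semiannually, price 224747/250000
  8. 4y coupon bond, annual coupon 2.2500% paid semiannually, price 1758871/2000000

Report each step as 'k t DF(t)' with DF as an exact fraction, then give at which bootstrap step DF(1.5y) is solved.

1 1/2 487/500
2 1 9579/10000
3 3/2 596/625
4 2 907/1000
5 5/2 8891/10000
6 3 8519/10000
7 7/2 8353/10000
8 4 1997/2500
DF(1.5y) is solved at step 3

step 1 [0.5y] zero: DF = P = 487/500 ≈ 0.974000
step 2 [1y] swap r/2=421/19319: DF=(1 − 421/19319·(0.974000))/(1+421/19319) = 9579/10000 ≈ 0.957900
step 3 [1.5y] bond c/2=3/160: DF=(64493/64000 − 3/160·(0.974000+0.957900))/(1+3/160) = 596/625 ≈ 0.953600
step 4 [2y] bond c/2=17/400: DF=(170909/160000 − 17/400·(0.974000+0.957900+0.953600))/(1+17/400) = 907/1000 ≈ 0.907000
step 5 [2.5y] zero: DF = P = 8891/10000 ≈ 0.889100
step 6 [3y] bond c/2=3/100: DF=(203581/200000 − 3/100·(0.974000+0.957900+0.953600+0.907000+0.889100))/(1+3/100) = 8519/10000 ≈ 0.851900
step 7 [3.5y] bond c/2=1/100: DF=(224747/250000 − 1/100·(0.974000+0.957900+0.953600+0.907000+0.889100+0.851900))/(1+1/100) = 8353/10000 ≈ 0.835300
step 8 [4y] bond c/2=9/800: DF=(1758871/2000000 − 9/800·(0.974000+0.957900+0.953600+0.907000+0.889100+0.851900+0.835300))/(1+9/800) = 1997/2500 ≈ 0.798800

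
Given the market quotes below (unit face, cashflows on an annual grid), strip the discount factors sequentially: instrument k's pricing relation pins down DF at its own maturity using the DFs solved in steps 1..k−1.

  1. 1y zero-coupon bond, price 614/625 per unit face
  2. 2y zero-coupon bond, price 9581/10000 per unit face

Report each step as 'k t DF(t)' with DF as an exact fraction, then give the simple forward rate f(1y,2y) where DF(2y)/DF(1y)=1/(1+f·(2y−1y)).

1 1 614/625
2 2 9581/10000
f(1y,2y) = ((614/625)/(9581/10000) − 1)/(1) = 243/9581 ≈ 2.5363%

step 1 [1y] zero: DF = P = 614/625 ≈ 0.982400
step 2 [2y] zero: DF = P = 9581/10000 ≈ 0.958100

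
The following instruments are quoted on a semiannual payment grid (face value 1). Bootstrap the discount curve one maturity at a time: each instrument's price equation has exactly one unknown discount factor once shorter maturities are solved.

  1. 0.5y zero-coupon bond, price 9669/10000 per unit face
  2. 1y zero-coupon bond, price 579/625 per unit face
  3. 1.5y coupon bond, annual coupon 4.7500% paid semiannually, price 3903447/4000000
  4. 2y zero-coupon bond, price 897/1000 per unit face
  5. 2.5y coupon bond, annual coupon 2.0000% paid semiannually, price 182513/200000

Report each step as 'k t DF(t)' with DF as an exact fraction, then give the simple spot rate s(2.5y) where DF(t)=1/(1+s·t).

step 1 [0.5y] zero: DF = P = 9669/10000 ≈ 0.966900
step 2 [1y] zero: DF = P = 579/625 ≈ 0.926400
step 3 [1.5y] bond c/2=19/800: DF=(3903447/4000000 − 19/800·(0.966900+0.926400))/(1+19/800) = 9093/10000 ≈ 0.909300
step 4 [2y] zero: DF = P = 897/1000 ≈ 0.897000
step 5 [2.5y] bond c/2=1/100: DF=(182513/200000 − 1/100·(0.966900+0.926400+0.909300+0.897000))/(1+1/100) = 8669/10000 ≈ 0.866900

1 1/2 9669/10000
2 1 579/625
3 3/2 9093/10000
4 2 897/1000
5 5/2 8669/10000
s(2.5y) = (1/(8669/10000) − 1)/(5/2) = 2662/43345 ≈ 6.1414%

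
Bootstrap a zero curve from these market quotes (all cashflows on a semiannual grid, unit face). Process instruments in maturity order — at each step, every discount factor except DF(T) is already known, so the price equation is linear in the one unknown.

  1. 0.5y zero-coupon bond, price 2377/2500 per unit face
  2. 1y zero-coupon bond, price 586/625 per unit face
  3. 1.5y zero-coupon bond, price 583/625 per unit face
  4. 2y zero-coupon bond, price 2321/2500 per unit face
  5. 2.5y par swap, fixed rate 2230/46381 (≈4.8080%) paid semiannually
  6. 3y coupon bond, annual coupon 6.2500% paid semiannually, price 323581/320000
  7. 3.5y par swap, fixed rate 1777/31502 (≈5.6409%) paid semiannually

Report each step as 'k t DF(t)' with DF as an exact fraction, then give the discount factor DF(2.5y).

step 1 [0.5y] zero: DF = P = 2377/2500 ≈ 0.950800
step 2 [1y] zero: DF = P = 586/625 ≈ 0.937600
step 3 [1.5y] zero: DF = P = 583/625 ≈ 0.932800
step 4 [2y] zero: DF = P = 2321/2500 ≈ 0.928400
step 5 [2.5y] swap r/2=1115/46381: DF=(1 − 1115/46381·(0.950800+0.937600+0.932800+0.928400))/(1+1115/46381) = 1777/2000 ≈ 0.888500
step 6 [3y] bond c/2=1/32: DF=(323581/320000 − 1/32·(0.950800+0.937600+0.932800+0.928400+0.888500))/(1+1/32) = 21/25 ≈ 0.840000
step 7 [3.5y] swap r/2=1777/63004: DF=(1 − 1777/63004·(0.950800+0.937600+0.932800+0.928400+0.888500+0.840000))/(1+1777/63004) = 8223/10000 ≈ 0.822300

1 1/2 2377/2500
2 1 586/625
3 3/2 583/625
4 2 2321/2500
5 5/2 1777/2000
6 3 21/25
7 7/2 8223/10000
DF(2.5y) = 1777/2000 ≈ 0.888500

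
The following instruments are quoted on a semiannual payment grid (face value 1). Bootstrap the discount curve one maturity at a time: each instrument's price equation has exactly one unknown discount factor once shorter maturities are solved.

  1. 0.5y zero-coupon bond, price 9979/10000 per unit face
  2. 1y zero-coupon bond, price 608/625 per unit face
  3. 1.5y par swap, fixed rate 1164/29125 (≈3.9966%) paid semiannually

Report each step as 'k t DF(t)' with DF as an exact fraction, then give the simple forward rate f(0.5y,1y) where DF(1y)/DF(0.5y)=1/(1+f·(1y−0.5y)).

1 1/2 9979/10000
2 1 608/625
3 3/2 4709/5000
f(0.5y,1y) = ((9979/10000)/(608/625) − 1)/(1/2) = 251/4864 ≈ 5.1604%

step 1 [0.5y] zero: DF = P = 9979/10000 ≈ 0.997900
step 2 [1y] zero: DF = P = 608/625 ≈ 0.972800
step 3 [1.5y] swap r/2=582/29125: DF=(1 − 582/29125·(0.997900+0.972800))/(1+582/29125) = 4709/5000 ≈ 0.941800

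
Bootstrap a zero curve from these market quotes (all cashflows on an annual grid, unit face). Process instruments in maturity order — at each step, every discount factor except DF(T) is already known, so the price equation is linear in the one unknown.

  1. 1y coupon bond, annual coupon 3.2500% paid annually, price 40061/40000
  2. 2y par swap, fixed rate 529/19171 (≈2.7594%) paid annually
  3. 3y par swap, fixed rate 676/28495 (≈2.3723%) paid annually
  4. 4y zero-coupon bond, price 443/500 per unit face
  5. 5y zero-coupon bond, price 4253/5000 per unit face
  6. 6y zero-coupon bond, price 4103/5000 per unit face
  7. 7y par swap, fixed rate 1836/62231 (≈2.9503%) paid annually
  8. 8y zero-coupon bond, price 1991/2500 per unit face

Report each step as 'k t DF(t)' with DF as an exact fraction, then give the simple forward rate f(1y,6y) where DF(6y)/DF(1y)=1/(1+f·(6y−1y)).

step 1 [1y] bond c/1=13/400: DF=(40061/40000 − 13/400·(0))/(1+13/400) = 97/100 ≈ 0.970000
step 2 [2y] swap r/1=529/19171: DF=(1 − 529/19171·(0.970000))/(1+529/19171) = 9471/10000 ≈ 0.947100
step 3 [3y] swap r/1=676/28495: DF=(1 − 676/28495·(0.970000+0.947100))/(1+676/28495) = 2331/2500 ≈ 0.932400
step 4 [4y] zero: DF = P = 443/500 ≈ 0.886000
step 5 [5y] zero: DF = P = 4253/5000 ≈ 0.850600
step 6 [6y] zero: DF = P = 4103/5000 ≈ 0.820600
step 7 [7y] swap r/1=1836/62231: DF=(1 − 1836/62231·(0.970000+0.947100+0.932400+0.886000+0.850600+0.820600))/(1+1836/62231) = 2041/2500 ≈ 0.816400
step 8 [8y] zero: DF = P = 1991/2500 ≈ 0.796400

1 1 97/100
2 2 9471/10000
3 3 2331/2500
4 4 443/500
5 5 4253/5000
6 6 4103/5000
7 7 2041/2500
8 8 1991/2500
f(1y,6y) = ((97/100)/(4103/5000) − 1)/(5) = 747/20515 ≈ 3.6412%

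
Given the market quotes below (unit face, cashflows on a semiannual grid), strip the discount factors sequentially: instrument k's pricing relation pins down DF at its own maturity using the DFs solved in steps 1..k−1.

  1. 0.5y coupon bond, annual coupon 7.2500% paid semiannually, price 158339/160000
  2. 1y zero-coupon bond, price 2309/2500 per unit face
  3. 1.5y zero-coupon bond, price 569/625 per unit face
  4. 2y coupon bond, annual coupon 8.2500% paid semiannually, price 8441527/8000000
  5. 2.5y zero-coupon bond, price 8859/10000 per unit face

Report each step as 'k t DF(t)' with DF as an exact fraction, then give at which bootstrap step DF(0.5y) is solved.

step 1 [0.5y] bond c/2=29/800: DF=(158339/160000 − 29/800·(0))/(1+29/800) = 191/200 ≈ 0.955000
step 2 [1y] zero: DF = P = 2309/2500 ≈ 0.923600
step 3 [1.5y] zero: DF = P = 569/625 ≈ 0.910400
step 4 [2y] bond c/2=33/800: DF=(8441527/8000000 − 33/800·(0.955000+0.923600+0.910400))/(1+33/800) = 9029/10000 ≈ 0.902900
step 5 [2.5y] zero: DF = P = 8859/10000 ≈ 0.885900

1 1/2 191/200
2 1 2309/2500
3 3/2 569/625
4 2 9029/10000
5 5/2 8859/10000
DF(0.5y) is solved at step 1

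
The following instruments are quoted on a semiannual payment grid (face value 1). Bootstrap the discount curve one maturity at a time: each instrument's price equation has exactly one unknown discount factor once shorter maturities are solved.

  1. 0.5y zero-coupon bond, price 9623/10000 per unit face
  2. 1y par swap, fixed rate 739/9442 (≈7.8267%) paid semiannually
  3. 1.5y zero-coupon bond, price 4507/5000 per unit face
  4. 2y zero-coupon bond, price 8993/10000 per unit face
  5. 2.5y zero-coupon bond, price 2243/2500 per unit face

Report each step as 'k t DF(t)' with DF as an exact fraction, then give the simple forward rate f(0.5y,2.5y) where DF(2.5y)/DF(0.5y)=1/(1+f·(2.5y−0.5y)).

step 1 [0.5y] zero: DF = P = 9623/10000 ≈ 0.962300
step 2 [1y] swap r/2=739/18884: DF=(1 − 739/18884·(0.962300))/(1+739/18884) = 9261/10000 ≈ 0.926100
step 3 [1.5y] zero: DF = P = 4507/5000 ≈ 0.901400
step 4 [2y] zero: DF = P = 8993/10000 ≈ 0.899300
step 5 [2.5y] zero: DF = P = 2243/2500 ≈ 0.897200

1 1/2 9623/10000
2 1 9261/10000
3 3/2 4507/5000
4 2 8993/10000
5 5/2 2243/2500
f(0.5y,2.5y) = ((9623/10000)/(2243/2500) − 1)/(2) = 651/17944 ≈ 3.6280%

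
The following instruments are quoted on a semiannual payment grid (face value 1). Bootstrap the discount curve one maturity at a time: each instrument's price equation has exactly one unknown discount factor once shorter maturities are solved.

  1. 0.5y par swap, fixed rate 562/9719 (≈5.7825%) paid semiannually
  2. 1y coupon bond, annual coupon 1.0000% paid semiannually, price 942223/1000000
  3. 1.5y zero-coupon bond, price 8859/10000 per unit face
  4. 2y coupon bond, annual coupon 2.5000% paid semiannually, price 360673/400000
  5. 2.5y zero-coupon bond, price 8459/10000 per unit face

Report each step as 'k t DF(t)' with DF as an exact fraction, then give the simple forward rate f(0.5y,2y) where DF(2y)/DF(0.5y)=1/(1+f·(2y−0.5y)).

1 1/2 9719/10000
2 1 9327/10000
3 3/2 8859/10000
4 2 8561/10000
5 5/2 8459/10000
f(0.5y,2y) = ((9719/10000)/(8561/10000) − 1)/(3/2) = 772/8561 ≈ 9.0176%

step 1 [0.5y] swap r/2=281/9719: DF=(1 − 281/9719·(0))/(1+281/9719) = 9719/10000 ≈ 0.971900
step 2 [1y] bond c/2=1/200: DF=(942223/1000000 − 1/200·(0.971900))/(1+1/200) = 9327/10000 ≈ 0.932700
step 3 [1.5y] zero: DF = P = 8859/10000 ≈ 0.885900
step 4 [2y] bond c/2=1/80: DF=(360673/400000 − 1/80·(0.971900+0.932700+0.885900))/(1+1/80) = 8561/10000 ≈ 0.856100
step 5 [2.5y] zero: DF = P = 8459/10000 ≈ 0.845900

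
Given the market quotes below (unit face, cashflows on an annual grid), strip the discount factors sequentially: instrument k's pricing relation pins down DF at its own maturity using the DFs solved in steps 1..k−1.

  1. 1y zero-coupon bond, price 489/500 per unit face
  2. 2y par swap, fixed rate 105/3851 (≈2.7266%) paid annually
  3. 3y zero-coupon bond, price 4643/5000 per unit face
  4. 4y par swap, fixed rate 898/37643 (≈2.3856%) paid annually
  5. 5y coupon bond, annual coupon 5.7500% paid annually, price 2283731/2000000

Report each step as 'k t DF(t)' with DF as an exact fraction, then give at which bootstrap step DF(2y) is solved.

1 1 489/500
2 2 379/400
3 3 4643/5000
4 4 4551/5000
5 5 8751/10000
DF(2y) is solved at step 2

step 1 [1y] zero: DF = P = 489/500 ≈ 0.978000
step 2 [2y] swap r/1=105/3851: DF=(1 − 105/3851·(0.978000))/(1+105/3851) = 379/400 ≈ 0.947500
step 3 [3y] zero: DF = P = 4643/5000 ≈ 0.928600
step 4 [4y] swap r/1=898/37643: DF=(1 − 898/37643·(0.978000+0.947500+0.928600))/(1+898/37643) = 4551/5000 ≈ 0.910200
step 5 [5y] bond c/1=23/400: DF=(2283731/2000000 − 23/400·(0.978000+0.947500+0.928600+0.910200))/(1+23/400) = 8751/10000 ≈ 0.875100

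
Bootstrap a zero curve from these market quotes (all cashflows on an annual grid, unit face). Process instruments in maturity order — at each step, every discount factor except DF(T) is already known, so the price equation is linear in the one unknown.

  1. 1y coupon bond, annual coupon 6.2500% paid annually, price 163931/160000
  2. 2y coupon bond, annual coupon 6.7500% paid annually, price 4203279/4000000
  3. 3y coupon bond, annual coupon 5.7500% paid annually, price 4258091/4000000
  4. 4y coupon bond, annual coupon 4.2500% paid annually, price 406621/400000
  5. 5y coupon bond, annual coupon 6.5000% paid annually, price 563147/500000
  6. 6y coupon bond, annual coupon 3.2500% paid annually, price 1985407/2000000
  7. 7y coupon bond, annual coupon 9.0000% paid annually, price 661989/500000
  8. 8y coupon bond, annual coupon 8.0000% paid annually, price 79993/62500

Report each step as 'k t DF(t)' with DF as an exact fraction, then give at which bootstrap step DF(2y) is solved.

1 1 9643/10000
2 2 4617/5000
3 3 113/125
4 4 8613/10000
5 5 4173/5000
6 6 4101/5000
7 7 1941/2500
8 8 459/625
DF(2y) is solved at step 2

step 1 [1y] bond c/1=1/16: DF=(163931/160000 − 1/16·(0))/(1+1/16) = 9643/10000 ≈ 0.964300
step 2 [2y] bond c/1=27/400: DF=(4203279/4000000 − 27/400·(0.964300))/(1+27/400) = 4617/5000 ≈ 0.923400
step 3 [3y] bond c/1=23/400: DF=(4258091/4000000 − 23/400·(0.964300+0.923400))/(1+23/400) = 113/125 ≈ 0.904000
step 4 [4y] bond c/1=17/400: DF=(406621/400000 − 17/400·(0.964300+0.923400+0.904000))/(1+17/400) = 8613/10000 ≈ 0.861300
step 5 [5y] bond c/1=13/200: DF=(563147/500000 − 13/200·(0.964300+0.923400+0.904000+0.861300))/(1+13/200) = 4173/5000 ≈ 0.834600
step 6 [6y] bond c/1=13/400: DF=(1985407/2000000 − 13/400·(0.964300+0.923400+0.904000+0.861300+0.834600))/(1+13/400) = 4101/5000 ≈ 0.820200
step 7 [7y] bond c/1=9/100: DF=(661989/500000 − 9/100·(0.964300+0.923400+0.904000+0.861300+0.834600+0.820200))/(1+9/100) = 1941/2500 ≈ 0.776400
step 8 [8y] bond c/1=2/25: DF=(79993/62500 − 2/25·(0.964300+0.923400+0.904000+0.861300+0.834600+0.820200+0.776400))/(1+2/25) = 459/625 ≈ 0.734400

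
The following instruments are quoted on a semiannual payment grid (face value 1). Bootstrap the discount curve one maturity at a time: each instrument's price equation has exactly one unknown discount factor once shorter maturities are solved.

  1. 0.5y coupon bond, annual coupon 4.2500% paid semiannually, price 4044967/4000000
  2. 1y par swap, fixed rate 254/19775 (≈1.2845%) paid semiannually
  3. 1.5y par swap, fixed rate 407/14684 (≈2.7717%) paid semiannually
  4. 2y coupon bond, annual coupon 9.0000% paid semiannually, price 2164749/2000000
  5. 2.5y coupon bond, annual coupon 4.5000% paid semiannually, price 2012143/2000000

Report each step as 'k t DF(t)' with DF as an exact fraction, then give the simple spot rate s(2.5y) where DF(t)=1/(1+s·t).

step 1 [0.5y] bond c/2=17/800: DF=(4044967/4000000 − 17/800·(0))/(1+17/800) = 4951/5000 ≈ 0.990200
step 2 [1y] swap r/2=127/19775: DF=(1 − 127/19775·(0.990200))/(1+127/19775) = 9873/10000 ≈ 0.987300
step 3 [1.5y] swap r/2=407/29368: DF=(1 − 407/29368·(0.990200+0.987300))/(1+407/29368) = 9593/10000 ≈ 0.959300
step 4 [2y] bond c/2=9/200: DF=(2164749/2000000 − 9/200·(0.990200+0.987300+0.959300))/(1+9/200) = 9093/10000 ≈ 0.909300
step 5 [2.5y] bond c/2=9/400: DF=(2012143/2000000 − 9/400·(0.990200+0.987300+0.959300+0.909300))/(1+9/400) = 8993/10000 ≈ 0.899300

1 1/2 4951/5000
2 1 9873/10000
3 3/2 9593/10000
4 2 9093/10000
5 5/2 8993/10000
s(2.5y) = (1/(8993/10000) − 1)/(5/2) = 2014/44965 ≈ 4.4790%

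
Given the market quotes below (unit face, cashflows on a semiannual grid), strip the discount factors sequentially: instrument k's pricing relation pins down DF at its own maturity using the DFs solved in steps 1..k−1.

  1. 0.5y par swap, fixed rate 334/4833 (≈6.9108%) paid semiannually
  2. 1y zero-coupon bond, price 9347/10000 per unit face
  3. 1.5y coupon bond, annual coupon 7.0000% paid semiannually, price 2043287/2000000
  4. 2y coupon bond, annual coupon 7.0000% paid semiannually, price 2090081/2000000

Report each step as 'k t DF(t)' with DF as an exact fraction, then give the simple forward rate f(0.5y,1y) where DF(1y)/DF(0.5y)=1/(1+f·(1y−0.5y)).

1 1/2 4833/5000
2 1 9347/10000
3 3/2 2307/2500
4 2 4571/5000
f(0.5y,1y) = ((4833/5000)/(9347/10000) − 1)/(1/2) = 638/9347 ≈ 6.8257%

step 1 [0.5y] swap r/2=167/4833: DF=(1 − 167/4833·(0))/(1+167/4833) = 4833/5000 ≈ 0.966600
step 2 [1y] zero: DF = P = 9347/10000 ≈ 0.934700
step 3 [1.5y] bond c/2=7/200: DF=(2043287/2000000 − 7/200·(0.966600+0.934700))/(1+7/200) = 2307/2500 ≈ 0.922800
step 4 [2y] bond c/2=7/200: DF=(2090081/2000000 − 7/200·(0.966600+0.934700+0.922800))/(1+7/200) = 4571/5000 ≈ 0.914200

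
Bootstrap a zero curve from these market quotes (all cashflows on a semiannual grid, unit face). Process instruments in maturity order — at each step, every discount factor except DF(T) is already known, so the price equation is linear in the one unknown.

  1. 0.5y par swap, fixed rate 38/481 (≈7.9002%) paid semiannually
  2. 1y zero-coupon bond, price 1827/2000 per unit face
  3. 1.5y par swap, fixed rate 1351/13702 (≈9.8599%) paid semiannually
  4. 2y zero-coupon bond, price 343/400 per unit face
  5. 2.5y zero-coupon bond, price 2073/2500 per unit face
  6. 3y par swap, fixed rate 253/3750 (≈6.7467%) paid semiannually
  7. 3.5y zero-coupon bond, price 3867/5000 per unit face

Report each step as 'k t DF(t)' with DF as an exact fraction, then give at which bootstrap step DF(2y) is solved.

1 1/2 481/500
2 1 1827/2000
3 3/2 8649/10000
4 2 343/400
5 5/2 2073/2500
6 3 8229/10000
7 7/2 3867/5000
DF(2y) is solved at step 4

step 1 [0.5y] swap r/2=19/481: DF=(1 − 19/481·(0))/(1+19/481) = 481/500 ≈ 0.962000
step 2 [1y] zero: DF = P = 1827/2000 ≈ 0.913500
step 3 [1.5y] swap r/2=1351/27404: DF=(1 − 1351/27404·(0.962000+0.913500))/(1+1351/27404) = 8649/10000 ≈ 0.864900
step 4 [2y] zero: DF = P = 343/400 ≈ 0.857500
step 5 [2.5y] zero: DF = P = 2073/2500 ≈ 0.829200
step 6 [3y] swap r/2=253/7500: DF=(1 − 253/7500·(0.962000+0.913500+0.864900+0.857500+0.829200))/(1+253/7500) = 8229/10000 ≈ 0.822900
step 7 [3.5y] zero: DF = P = 3867/5000 ≈ 0.773400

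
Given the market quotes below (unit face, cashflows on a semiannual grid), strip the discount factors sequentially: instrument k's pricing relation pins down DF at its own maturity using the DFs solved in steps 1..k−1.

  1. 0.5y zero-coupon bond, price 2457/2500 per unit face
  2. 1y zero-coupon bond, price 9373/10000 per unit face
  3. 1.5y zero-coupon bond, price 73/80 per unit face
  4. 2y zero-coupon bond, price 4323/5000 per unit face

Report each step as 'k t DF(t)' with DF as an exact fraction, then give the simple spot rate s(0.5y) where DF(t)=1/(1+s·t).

1 1/2 2457/2500
2 1 9373/10000
3 3/2 73/80
4 2 4323/5000
s(0.5y) = (1/(2457/2500) − 1)/(1/2) = 86/2457 ≈ 3.5002%

step 1 [0.5y] zero: DF = P = 2457/2500 ≈ 0.982800
step 2 [1y] zero: DF = P = 9373/10000 ≈ 0.937300
step 3 [1.5y] zero: DF = P = 73/80 ≈ 0.912500
step 4 [2y] zero: DF = P = 4323/5000 ≈ 0.864600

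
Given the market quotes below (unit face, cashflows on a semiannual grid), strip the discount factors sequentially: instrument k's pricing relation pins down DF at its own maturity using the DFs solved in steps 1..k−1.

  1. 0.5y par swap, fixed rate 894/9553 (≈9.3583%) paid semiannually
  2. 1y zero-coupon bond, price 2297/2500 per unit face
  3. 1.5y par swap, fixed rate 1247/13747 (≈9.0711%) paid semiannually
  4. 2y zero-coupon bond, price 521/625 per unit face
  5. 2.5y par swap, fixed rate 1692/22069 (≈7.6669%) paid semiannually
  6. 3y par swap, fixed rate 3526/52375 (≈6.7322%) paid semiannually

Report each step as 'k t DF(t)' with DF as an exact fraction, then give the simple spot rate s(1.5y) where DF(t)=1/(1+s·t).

step 1 [0.5y] swap r/2=447/9553: DF=(1 − 447/9553·(0))/(1+447/9553) = 9553/10000 ≈ 0.955300
step 2 [1y] zero: DF = P = 2297/2500 ≈ 0.918800
step 3 [1.5y] swap r/2=1247/27494: DF=(1 − 1247/27494·(0.955300+0.918800))/(1+1247/27494) = 8753/10000 ≈ 0.875300
step 4 [2y] zero: DF = P = 521/625 ≈ 0.833600
step 5 [2.5y] swap r/2=846/22069: DF=(1 − 846/22069·(0.955300+0.918800+0.875300+0.833600))/(1+846/22069) = 2077/2500 ≈ 0.830800
step 6 [3y] swap r/2=1763/52375: DF=(1 − 1763/52375·(0.955300+0.918800+0.875300+0.833600+0.830800))/(1+1763/52375) = 8237/10000 ≈ 0.823700

1 1/2 9553/10000
2 1 2297/2500
3 3/2 8753/10000
4 2 521/625
5 5/2 2077/2500
6 3 8237/10000
s(1.5y) = (1/(8753/10000) − 1)/(3/2) = 2494/26259 ≈ 9.4977%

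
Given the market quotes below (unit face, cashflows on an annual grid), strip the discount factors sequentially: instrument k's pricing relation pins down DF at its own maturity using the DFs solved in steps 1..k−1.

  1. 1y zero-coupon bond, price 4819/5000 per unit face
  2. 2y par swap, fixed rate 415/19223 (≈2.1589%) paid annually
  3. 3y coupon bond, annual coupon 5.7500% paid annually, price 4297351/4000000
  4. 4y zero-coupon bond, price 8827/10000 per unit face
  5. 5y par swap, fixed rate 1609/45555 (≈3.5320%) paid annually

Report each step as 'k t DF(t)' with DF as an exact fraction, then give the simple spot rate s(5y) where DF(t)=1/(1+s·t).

1 1 4819/5000
2 2 1917/2000
3 3 4557/5000
4 4 8827/10000
5 5 8391/10000
s(5y) = (1/(8391/10000) − 1)/(5) = 1609/41955 ≈ 3.8351%

step 1 [1y] zero: DF = P = 4819/5000 ≈ 0.963800
step 2 [2y] swap r/1=415/19223: DF=(1 − 415/19223·(0.963800))/(1+415/19223) = 1917/2000 ≈ 0.958500
step 3 [3y] bond c/1=23/400: DF=(4297351/4000000 − 23/400·(0.963800+0.958500))/(1+23/400) = 4557/5000 ≈ 0.911400
step 4 [4y] zero: DF = P = 8827/10000 ≈ 0.882700
step 5 [5y] swap r/1=1609/45555: DF=(1 − 1609/45555·(0.963800+0.958500+0.911400+0.882700))/(1+1609/45555) = 8391/10000 ≈ 0.839100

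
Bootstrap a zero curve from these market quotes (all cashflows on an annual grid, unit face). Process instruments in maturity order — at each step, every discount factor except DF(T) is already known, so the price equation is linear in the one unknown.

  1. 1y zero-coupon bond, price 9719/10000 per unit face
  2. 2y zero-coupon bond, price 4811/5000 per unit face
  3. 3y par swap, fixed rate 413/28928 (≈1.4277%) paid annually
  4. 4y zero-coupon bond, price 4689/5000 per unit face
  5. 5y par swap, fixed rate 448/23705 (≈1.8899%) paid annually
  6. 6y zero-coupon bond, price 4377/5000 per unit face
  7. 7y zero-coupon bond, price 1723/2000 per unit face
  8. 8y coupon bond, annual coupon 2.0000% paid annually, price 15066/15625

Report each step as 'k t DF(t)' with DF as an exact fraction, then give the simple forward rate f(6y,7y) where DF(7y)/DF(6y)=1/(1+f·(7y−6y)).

step 1 [1y] zero: DF = P = 9719/10000 ≈ 0.971900
step 2 [2y] zero: DF = P = 4811/5000 ≈ 0.962200
step 3 [3y] swap r/1=413/28928: DF=(1 − 413/28928·(0.971900+0.962200))/(1+413/28928) = 9587/10000 ≈ 0.958700
step 4 [4y] zero: DF = P = 4689/5000 ≈ 0.937800
step 5 [5y] swap r/1=448/23705: DF=(1 − 448/23705·(0.971900+0.962200+0.958700+0.937800))/(1+448/23705) = 569/625 ≈ 0.910400
step 6 [6y] zero: DF = P = 4377/5000 ≈ 0.875400
step 7 [7y] zero: DF = P = 1723/2000 ≈ 0.861500
step 8 [8y] bond c/1=1/50: DF=(15066/15625 − 1/50·(0.971900+0.962200+0.958700+0.937800+0.910400+0.875400+0.861500))/(1+1/50) = 8183/10000 ≈ 0.818300

1 1 9719/10000
2 2 4811/5000
3 3 9587/10000
4 4 4689/5000
5 5 569/625
6 6 4377/5000
7 7 1723/2000
8 8 8183/10000
f(6y,7y) = ((4377/5000)/(1723/2000) − 1)/(1) = 139/8615 ≈ 1.6135%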